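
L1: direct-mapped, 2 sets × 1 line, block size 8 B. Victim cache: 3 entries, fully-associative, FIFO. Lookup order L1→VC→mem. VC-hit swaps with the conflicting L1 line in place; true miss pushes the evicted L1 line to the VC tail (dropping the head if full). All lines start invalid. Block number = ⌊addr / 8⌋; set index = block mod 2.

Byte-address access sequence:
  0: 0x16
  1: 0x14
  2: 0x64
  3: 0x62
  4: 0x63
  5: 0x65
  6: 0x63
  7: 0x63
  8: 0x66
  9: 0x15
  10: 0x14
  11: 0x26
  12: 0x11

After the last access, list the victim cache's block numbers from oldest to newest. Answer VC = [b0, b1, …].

0: 0x16 (blk 2, set 0) → MISS  vc=[]
1: 0x14 (blk 2, set 0) → L1-HIT  vc=[]
2: 0x64 (blk 12, set 0) → MISS  vc=[2]
3: 0x62 (blk 12, set 0) → L1-HIT  vc=[2]
4: 0x63 (blk 12, set 0) → L1-HIT  vc=[2]
5: 0x65 (blk 12, set 0) → L1-HIT  vc=[2]
6: 0x63 (blk 12, set 0) → L1-HIT  vc=[2]
7: 0x63 (blk 12, set 0) → L1-HIT  vc=[2]
8: 0x66 (blk 12, set 0) → L1-HIT  vc=[2]
9: 0x15 (blk 2, set 0) → VC-HIT  vc=[12]
10: 0x14 (blk 2, set 0) → L1-HIT  vc=[12]
11: 0x26 (blk 4, set 0) → MISS  vc=[12, 2]
12: 0x11 (blk 2, set 0) → VC-HIT  vc=[12, 4]

VC = [12, 4]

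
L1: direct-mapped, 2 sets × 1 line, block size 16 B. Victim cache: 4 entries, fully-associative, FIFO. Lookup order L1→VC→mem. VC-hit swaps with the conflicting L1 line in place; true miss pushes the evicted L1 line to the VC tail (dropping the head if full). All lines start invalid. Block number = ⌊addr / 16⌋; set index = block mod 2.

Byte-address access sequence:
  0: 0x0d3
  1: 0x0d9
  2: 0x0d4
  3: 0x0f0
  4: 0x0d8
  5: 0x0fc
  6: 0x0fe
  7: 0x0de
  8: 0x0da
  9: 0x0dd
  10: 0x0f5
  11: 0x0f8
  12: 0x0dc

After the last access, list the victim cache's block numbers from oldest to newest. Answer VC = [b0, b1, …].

  [0] addr=0xd3 blk=13 s=1: MISS | VC []
  [1] addr=0xd9 blk=13 s=1: L1-HIT | VC []
  [2] addr=0xd4 blk=13 s=1: L1-HIT | VC []
  [3] addr=0xf0 blk=15 s=1: MISS | VC [13]
  [4] addr=0xd8 blk=13 s=1: VC-HIT | VC [15]
  [5] addr=0xfc blk=15 s=1: VC-HIT | VC [13]
  [6] addr=0xfe blk=15 s=1: L1-HIT | VC [13]
  [7] addr=0xde blk=13 s=1: VC-HIT | VC [15]
  [8] addr=0xda blk=13 s=1: L1-HIT | VC [15]
  [9] addr=0xdd blk=13 s=1: L1-HIT | VC [15]
  [10] addr=0xf5 blk=15 s=1: VC-HIT | VC [13]
  [11] addr=0xf8 blk=15 s=1: L1-HIT | VC [13]
  [12] addr=0xdc blk=13 s=1: VC-HIT | VC [15]

VC = [15]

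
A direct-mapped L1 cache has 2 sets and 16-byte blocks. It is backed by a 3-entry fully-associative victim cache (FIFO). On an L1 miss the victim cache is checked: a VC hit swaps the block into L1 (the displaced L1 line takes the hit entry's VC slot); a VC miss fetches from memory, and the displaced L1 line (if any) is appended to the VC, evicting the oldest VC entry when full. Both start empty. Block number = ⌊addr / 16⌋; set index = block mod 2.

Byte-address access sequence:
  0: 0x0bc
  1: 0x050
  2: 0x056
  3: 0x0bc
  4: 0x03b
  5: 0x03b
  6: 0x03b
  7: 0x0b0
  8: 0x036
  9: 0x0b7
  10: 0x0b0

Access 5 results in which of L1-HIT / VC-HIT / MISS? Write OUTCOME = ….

OUTCOME = L1-HIT

  [0] addr=0xbc blk=11 s=1: MISS | VC []
  [1] addr=0x50 blk=5 s=1: MISS | VC [11]
  [2] addr=0x56 blk=5 s=1: L1-HIT | VC [11]
  [3] addr=0xbc blk=11 s=1: VC-HIT | VC [5]
  [4] addr=0x3b blk=3 s=1: MISS | VC [5, 11]
  [5] addr=0x3b blk=3 s=1: L1-HIT | VC [5, 11]
  [6] addr=0x3b blk=3 s=1: L1-HIT | VC [5, 11]
  [7] addr=0xb0 blk=11 s=1: VC-HIT | VC [5, 3]
  [8] addr=0x36 blk=3 s=1: VC-HIT | VC [5, 11]
  [9] addr=0xb7 blk=11 s=1: VC-HIT | VC [5, 3]
  [10] addr=0xb0 blk=11 s=1: L1-HIT | VC [5, 3]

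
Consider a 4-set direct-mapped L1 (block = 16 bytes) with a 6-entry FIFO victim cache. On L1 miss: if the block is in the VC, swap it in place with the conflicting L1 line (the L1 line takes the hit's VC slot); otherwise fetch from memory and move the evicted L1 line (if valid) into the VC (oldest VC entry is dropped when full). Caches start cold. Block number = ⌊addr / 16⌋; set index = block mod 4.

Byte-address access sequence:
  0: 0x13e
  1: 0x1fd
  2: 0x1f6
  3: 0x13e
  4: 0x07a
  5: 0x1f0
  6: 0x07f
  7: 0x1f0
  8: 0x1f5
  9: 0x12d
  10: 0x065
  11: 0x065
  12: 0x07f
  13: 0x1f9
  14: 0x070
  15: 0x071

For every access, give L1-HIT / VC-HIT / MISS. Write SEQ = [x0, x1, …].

  [0] addr=0x13e blk=19 s=3: MISS | VC []
  [1] addr=0x1fd blk=31 s=3: MISS | VC [19]
  [2] addr=0x1f6 blk=31 s=3: L1-HIT | VC [19]
  [3] addr=0x13e blk=19 s=3: VC-HIT | VC [31]
  [4] addr=0x7a blk=7 s=3: MISS | VC [31, 19]
  [5] addr=0x1f0 blk=31 s=3: VC-HIT | VC [7, 19]
  [6] addr=0x7f blk=7 s=3: VC-HIT | VC [31, 19]
  [7] addr=0x1f0 blk=31 s=3: VC-HIT | VC [7, 19]
  [8] addr=0x1f5 blk=31 s=3: L1-HIT | VC [7, 19]
  [9] addr=0x12d blk=18 s=2: MISS | VC [7, 19]
  [10] addr=0x65 blk=6 s=2: MISS | VC [7, 19, 18]
  [11] addr=0x65 blk=6 s=2: L1-HIT | VC [7, 19, 18]
  [12] addr=0x7f blk=7 s=3: VC-HIT | VC [31, 19, 18]
  [13] addr=0x1f9 blk=31 s=3: VC-HIT | VC [7, 19, 18]
  [14] addr=0x70 blk=7 s=3: VC-HIT | VC [31, 19, 18]
  [15] addr=0x71 blk=7 s=3: L1-HIT | VC [31, 19, 18]

SEQ = [MISS, MISS, L1-HIT, VC-HIT, MISS, VC-HIT, VC-HIT, VC-HIT, L1-HIT, MISS, MISS, L1-HIT, VC-HIT, VC-HIT, VC-HIT, L1-HIT]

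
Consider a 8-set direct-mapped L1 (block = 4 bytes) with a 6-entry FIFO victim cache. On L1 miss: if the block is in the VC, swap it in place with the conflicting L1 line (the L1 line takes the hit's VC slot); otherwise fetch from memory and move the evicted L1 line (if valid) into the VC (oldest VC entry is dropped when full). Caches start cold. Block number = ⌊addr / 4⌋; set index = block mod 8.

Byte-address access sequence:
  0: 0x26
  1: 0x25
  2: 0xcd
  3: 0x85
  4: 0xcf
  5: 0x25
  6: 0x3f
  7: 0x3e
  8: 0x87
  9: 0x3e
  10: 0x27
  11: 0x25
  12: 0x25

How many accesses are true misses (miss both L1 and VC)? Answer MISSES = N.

MISSES = 4

#0 0x26→b9/s1 MISS; vc=[]
#1 0x25→b9/s1 L1-HIT; vc=[]
#2 0xcd→b51/s3 MISS; vc=[]
#3 0x85→b33/s1 MISS; vc=[9]
#4 0xcf→b51/s3 L1-HIT; vc=[9]
#5 0x25→b9/s1 VC-HIT; vc=[33]
#6 0x3f→b15/s7 MISS; vc=[33]
#7 0x3e→b15/s7 L1-HIT; vc=[33]
#8 0x87→b33/s1 VC-HIT; vc=[9]
#9 0x3e→b15/s7 L1-HIT; vc=[9]
#10 0x27→b9/s1 VC-HIT; vc=[33]
#11 0x25→b9/s1 L1-HIT; vc=[33]
#12 0x25→b9/s1 L1-HIT; vc=[33]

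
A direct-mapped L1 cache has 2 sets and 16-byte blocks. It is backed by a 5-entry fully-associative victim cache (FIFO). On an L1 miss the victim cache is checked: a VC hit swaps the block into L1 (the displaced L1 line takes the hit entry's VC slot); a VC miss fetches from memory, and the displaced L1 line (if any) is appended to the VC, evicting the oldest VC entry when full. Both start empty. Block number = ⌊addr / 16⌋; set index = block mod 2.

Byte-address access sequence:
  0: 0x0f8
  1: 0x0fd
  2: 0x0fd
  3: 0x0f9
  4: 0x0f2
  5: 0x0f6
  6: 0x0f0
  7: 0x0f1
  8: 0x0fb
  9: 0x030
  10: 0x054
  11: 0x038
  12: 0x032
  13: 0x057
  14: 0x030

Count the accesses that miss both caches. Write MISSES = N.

MISSES = 3

  [0] addr=0xf8 blk=15 s=1: MISS | VC []
  [1] addr=0xfd blk=15 s=1: L1-HIT | VC []
  [2] addr=0xfd blk=15 s=1: L1-HIT | VC []
  [3] addr=0xf9 blk=15 s=1: L1-HIT | VC []
  [4] addr=0xf2 blk=15 s=1: L1-HIT | VC []
  [5] addr=0xf6 blk=15 s=1: L1-HIT | VC []
  [6] addr=0xf0 blk=15 s=1: L1-HIT | VC []
  [7] addr=0xf1 blk=15 s=1: L1-HIT | VC []
  [8] addr=0xfb blk=15 s=1: L1-HIT | VC []
  [9] addr=0x30 blk=3 s=1: MISS | VC [15]
  [10] addr=0x54 blk=5 s=1: MISS | VC [15, 3]
  [11] addr=0x38 blk=3 s=1: VC-HIT | VC [15, 5]
  [12] addr=0x32 blk=3 s=1: L1-HIT | VC [15, 5]
  [13] addr=0x57 blk=5 s=1: VC-HIT | VC [15, 3]
  [14] addr=0x30 blk=3 s=1: VC-HIT | VC [15, 5]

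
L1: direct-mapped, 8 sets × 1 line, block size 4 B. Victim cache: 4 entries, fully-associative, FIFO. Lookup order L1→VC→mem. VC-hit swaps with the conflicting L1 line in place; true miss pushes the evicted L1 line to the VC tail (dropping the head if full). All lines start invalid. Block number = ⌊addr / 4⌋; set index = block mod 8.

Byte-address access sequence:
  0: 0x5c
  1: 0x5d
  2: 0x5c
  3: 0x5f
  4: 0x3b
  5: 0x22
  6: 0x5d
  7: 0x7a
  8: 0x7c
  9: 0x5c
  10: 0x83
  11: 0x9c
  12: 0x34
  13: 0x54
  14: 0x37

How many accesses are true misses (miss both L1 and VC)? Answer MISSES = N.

MISSES = 9

0: 0x5c (blk 23, set 7) → MISS  vc=[]
1: 0x5d (blk 23, set 7) → L1-HIT  vc=[]
2: 0x5c (blk 23, set 7) → L1-HIT  vc=[]
3: 0x5f (blk 23, set 7) → L1-HIT  vc=[]
4: 0x3b (blk 14, set 6) → MISS  vc=[]
5: 0x22 (blk 8, set 0) → MISS  vc=[]
6: 0x5d (blk 23, set 7) → L1-HIT  vc=[]
7: 0x7a (blk 30, set 6) → MISS  vc=[14]
8: 0x7c (blk 31, set 7) → MISS  vc=[14, 23]
9: 0x5c (blk 23, set 7) → VC-HIT  vc=[14, 31]
10: 0x83 (blk 32, set 0) → MISS  vc=[14, 31, 8]
11: 0x9c (blk 39, set 7) → MISS  vc=[14, 31, 8, 23]
12: 0x34 (blk 13, set 5) → MISS  vc=[14, 31, 8, 23]
13: 0x54 (blk 21, set 5) → MISS  vc=[31, 8, 23, 13]
14: 0x37 (blk 13, set 5) → VC-HIT  vc=[31, 8, 23, 21]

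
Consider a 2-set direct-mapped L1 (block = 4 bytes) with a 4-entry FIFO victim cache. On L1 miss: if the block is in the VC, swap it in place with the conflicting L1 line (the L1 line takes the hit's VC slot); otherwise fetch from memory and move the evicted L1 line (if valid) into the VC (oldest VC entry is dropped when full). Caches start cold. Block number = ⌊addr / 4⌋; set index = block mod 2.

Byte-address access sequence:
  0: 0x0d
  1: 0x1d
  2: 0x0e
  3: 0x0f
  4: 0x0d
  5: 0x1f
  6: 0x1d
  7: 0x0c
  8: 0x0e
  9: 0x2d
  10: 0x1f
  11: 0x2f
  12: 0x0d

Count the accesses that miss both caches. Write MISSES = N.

  [0] addr=0xd blk=3 s=1: MISS | VC []
  [1] addr=0x1d blk=7 s=1: MISS | VC [3]
  [2] addr=0xe blk=3 s=1: VC-HIT | VC [7]
  [3] addr=0xf blk=3 s=1: L1-HIT | VC [7]
  [4] addr=0xd blk=3 s=1: L1-HIT | VC [7]
  [5] addr=0x1f blk=7 s=1: VC-HIT | VC [3]
  [6] addr=0x1d blk=7 s=1: L1-HIT | VC [3]
  [7] addr=0xc blk=3 s=1: VC-HIT | VC [7]
  [8] addr=0xe blk=3 s=1: L1-HIT | VC [7]
  [9] addr=0x2d blk=11 s=1: MISS | VC [7, 3]
  [10] addr=0x1f blk=7 s=1: VC-HIT | VC [11, 3]
  [11] addr=0x2f blk=11 s=1: VC-HIT | VC [7, 3]
  [12] addr=0xd blk=3 s=1: VC-HIT | VC [7, 11]

MISSES = 3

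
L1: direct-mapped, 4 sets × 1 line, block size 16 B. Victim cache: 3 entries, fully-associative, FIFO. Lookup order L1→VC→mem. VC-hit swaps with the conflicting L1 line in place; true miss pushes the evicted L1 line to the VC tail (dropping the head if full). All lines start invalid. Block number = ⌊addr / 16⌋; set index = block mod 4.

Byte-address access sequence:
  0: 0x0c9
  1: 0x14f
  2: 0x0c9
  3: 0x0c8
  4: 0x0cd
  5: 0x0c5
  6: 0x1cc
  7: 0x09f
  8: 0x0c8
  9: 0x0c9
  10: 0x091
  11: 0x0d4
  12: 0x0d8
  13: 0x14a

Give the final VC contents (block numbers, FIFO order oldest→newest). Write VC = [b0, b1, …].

  [0] addr=0xc9 blk=12 s=0: MISS | VC []
  [1] addr=0x14f blk=20 s=0: MISS | VC [12]
  [2] addr=0xc9 blk=12 s=0: VC-HIT | VC [20]
  [3] addr=0xc8 blk=12 s=0: L1-HIT | VC [20]
  [4] addr=0xcd blk=12 s=0: L1-HIT | VC [20]
  [5] addr=0xc5 blk=12 s=0: L1-HIT | VC [20]
  [6] addr=0x1cc blk=28 s=0: MISS | VC [20, 12]
  [7] addr=0x9f blk=9 s=1: MISS | VC [20, 12]
  [8] addr=0xc8 blk=12 s=0: VC-HIT | VC [20, 28]
  [9] addr=0xc9 blk=12 s=0: L1-HIT | VC [20, 28]
  [10] addr=0x91 blk=9 s=1: L1-HIT | VC [20, 28]
  [11] addr=0xd4 blk=13 s=1: MISS | VC [20, 28, 9]
  [12] addr=0xd8 blk=13 s=1: L1-HIT | VC [20, 28, 9]
  [13] addr=0x14a blk=20 s=0: VC-HIT | VC [12, 28, 9]

VC = [12, 28, 9]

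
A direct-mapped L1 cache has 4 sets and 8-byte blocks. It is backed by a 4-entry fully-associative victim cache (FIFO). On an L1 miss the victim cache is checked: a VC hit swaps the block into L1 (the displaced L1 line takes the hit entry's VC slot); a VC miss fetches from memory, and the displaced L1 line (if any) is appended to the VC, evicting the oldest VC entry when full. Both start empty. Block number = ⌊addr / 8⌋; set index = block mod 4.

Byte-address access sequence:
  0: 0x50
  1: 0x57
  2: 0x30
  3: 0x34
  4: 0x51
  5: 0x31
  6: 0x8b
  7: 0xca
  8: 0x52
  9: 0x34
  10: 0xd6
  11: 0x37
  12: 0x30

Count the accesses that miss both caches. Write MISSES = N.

#0 0x50→b10/s2 MISS; vc=[]
#1 0x57→b10/s2 L1-HIT; vc=[]
#2 0x30→b6/s2 MISS; vc=[10]
#3 0x34→b6/s2 L1-HIT; vc=[10]
#4 0x51→b10/s2 VC-HIT; vc=[6]
#5 0x31→b6/s2 VC-HIT; vc=[10]
#6 0x8b→b17/s1 MISS; vc=[10]
#7 0xca→b25/s1 MISS; vc=[10,17]
#8 0x52→b10/s2 VC-HIT; vc=[6,17]
#9 0x34→b6/s2 VC-HIT; vc=[10,17]
#10 0xd6→b26/s2 MISS; vc=[10,17,6]
#11 0x37→b6/s2 VC-HIT; vc=[10,17,26]
#12 0x30→b6/s2 L1-HIT; vc=[10,17,26]

MISSES = 5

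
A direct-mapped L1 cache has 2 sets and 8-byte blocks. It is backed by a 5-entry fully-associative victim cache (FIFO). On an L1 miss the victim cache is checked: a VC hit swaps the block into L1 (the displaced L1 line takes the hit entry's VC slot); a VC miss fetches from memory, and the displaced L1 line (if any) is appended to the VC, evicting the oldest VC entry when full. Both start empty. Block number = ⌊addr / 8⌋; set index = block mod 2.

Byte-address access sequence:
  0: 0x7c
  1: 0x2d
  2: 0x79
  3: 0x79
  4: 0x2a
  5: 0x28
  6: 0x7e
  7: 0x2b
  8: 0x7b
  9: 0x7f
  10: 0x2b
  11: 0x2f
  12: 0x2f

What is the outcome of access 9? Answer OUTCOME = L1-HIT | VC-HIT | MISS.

  [0] addr=0x7c blk=15 s=1: MISS | VC []
  [1] addr=0x2d blk=5 s=1: MISS | VC [15]
  [2] addr=0x79 blk=15 s=1: VC-HIT | VC [5]
  [3] addr=0x79 blk=15 s=1: L1-HIT | VC [5]
  [4] addr=0x2a blk=5 s=1: VC-HIT | VC [15]
  [5] addr=0x28 blk=5 s=1: L1-HIT | VC [15]
  [6] addr=0x7e blk=15 s=1: VC-HIT | VC [5]
  [7] addr=0x2b blk=5 s=1: VC-HIT | VC [15]
  [8] addr=0x7b blk=15 s=1: VC-HIT | VC [5]
  [9] addr=0x7f blk=15 s=1: L1-HIT | VC [5]
  [10] addr=0x2b blk=5 s=1: VC-HIT | VC [15]
  [11] addr=0x2f blk=5 s=1: L1-HIT | VC [15]
  [12] addr=0x2f blk=5 s=1: L1-HIT | VC [15]

OUTCOME = L1-HIT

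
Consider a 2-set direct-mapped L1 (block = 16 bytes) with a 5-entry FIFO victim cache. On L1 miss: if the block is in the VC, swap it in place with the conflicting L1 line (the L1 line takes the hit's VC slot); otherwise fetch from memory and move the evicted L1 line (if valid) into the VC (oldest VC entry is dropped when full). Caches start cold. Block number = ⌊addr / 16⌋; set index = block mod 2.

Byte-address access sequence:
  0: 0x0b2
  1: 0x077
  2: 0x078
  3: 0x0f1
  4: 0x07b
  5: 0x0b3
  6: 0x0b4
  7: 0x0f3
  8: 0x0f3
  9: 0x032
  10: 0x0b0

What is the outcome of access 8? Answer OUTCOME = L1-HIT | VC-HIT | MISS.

OUTCOME = L1-HIT

#0 0xb2→b11/s1 MISS; vc=[]
#1 0x77→b7/s1 MISS; vc=[11]
#2 0x78→b7/s1 L1-HIT; vc=[11]
#3 0xf1→b15/s1 MISS; vc=[11,7]
#4 0x7b→b7/s1 VC-HIT; vc=[11,15]
#5 0xb3→b11/s1 VC-HIT; vc=[7,15]
#6 0xb4→b11/s1 L1-HIT; vc=[7,15]
#7 0xf3→b15/s1 VC-HIT; vc=[7,11]
#8 0xf3→b15/s1 L1-HIT; vc=[7,11]
#9 0x32→b3/s1 MISS; vc=[7,11,15]
#10 0xb0→b11/s1 VC-HIT; vc=[7,3,15]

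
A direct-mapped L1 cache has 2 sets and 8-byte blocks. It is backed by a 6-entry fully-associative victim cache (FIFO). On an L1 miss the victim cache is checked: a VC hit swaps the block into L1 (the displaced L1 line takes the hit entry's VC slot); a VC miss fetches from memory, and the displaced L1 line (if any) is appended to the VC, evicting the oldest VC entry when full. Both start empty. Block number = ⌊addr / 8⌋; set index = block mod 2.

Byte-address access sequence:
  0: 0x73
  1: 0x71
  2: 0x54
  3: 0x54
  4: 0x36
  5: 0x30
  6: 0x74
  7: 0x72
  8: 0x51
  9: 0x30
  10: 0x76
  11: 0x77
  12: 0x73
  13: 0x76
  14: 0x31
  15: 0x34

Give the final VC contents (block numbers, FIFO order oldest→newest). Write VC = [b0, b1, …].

#0 0x73→b14/s0 MISS; vc=[]
#1 0x71→b14/s0 L1-HIT; vc=[]
#2 0x54→b10/s0 MISS; vc=[14]
#3 0x54→b10/s0 L1-HIT; vc=[14]
#4 0x36→b6/s0 MISS; vc=[14,10]
#5 0x30→b6/s0 L1-HIT; vc=[14,10]
#6 0x74→b14/s0 VC-HIT; vc=[6,10]
#7 0x72→b14/s0 L1-HIT; vc=[6,10]
#8 0x51→b10/s0 VC-HIT; vc=[6,14]
#9 0x30→b6/s0 VC-HIT; vc=[10,14]
#10 0x76→b14/s0 VC-HIT; vc=[10,6]
#11 0x77→b14/s0 L1-HIT; vc=[10,6]
#12 0x73→b14/s0 L1-HIT; vc=[10,6]
#13 0x76→b14/s0 L1-HIT; vc=[10,6]
#14 0x31→b6/s0 VC-HIT; vc=[10,14]
#15 0x34→b6/s0 L1-HIT; vc=[10,14]

VC = [10, 14]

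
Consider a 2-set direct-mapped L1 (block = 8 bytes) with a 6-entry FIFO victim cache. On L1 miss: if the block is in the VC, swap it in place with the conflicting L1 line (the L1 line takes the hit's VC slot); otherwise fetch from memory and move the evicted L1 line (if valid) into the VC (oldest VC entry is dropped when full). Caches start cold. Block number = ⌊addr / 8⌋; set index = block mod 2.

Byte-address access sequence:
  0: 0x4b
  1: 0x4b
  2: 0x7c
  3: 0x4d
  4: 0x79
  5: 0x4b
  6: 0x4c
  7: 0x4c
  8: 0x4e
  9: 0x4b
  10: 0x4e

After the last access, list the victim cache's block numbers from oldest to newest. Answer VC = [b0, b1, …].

VC = [15]

#0 0x4b→b9/s1 MISS; vc=[]
#1 0x4b→b9/s1 L1-HIT; vc=[]
#2 0x7c→b15/s1 MISS; vc=[9]
#3 0x4d→b9/s1 VC-HIT; vc=[15]
#4 0x79→b15/s1 VC-HIT; vc=[9]
#5 0x4b→b9/s1 VC-HIT; vc=[15]
#6 0x4c→b9/s1 L1-HIT; vc=[15]
#7 0x4c→b9/s1 L1-HIT; vc=[15]
#8 0x4e→b9/s1 L1-HIT; vc=[15]
#9 0x4b→b9/s1 L1-HIT; vc=[15]
#10 0x4e→b9/s1 L1-HIT; vc=[15]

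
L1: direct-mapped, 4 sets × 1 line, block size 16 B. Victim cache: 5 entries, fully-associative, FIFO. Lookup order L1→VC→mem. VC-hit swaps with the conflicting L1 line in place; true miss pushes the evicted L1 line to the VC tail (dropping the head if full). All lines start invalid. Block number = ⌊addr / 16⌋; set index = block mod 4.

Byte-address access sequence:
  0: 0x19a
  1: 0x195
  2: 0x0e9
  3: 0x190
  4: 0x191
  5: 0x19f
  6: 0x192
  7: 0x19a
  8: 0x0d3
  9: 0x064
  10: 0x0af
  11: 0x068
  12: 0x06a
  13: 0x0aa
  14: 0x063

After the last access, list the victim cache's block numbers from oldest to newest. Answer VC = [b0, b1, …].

#0 0x19a→b25/s1 MISS; vc=[]
#1 0x195→b25/s1 L1-HIT; vc=[]
#2 0xe9→b14/s2 MISS; vc=[]
#3 0x190→b25/s1 L1-HIT; vc=[]
#4 0x191→b25/s1 L1-HIT; vc=[]
#5 0x19f→b25/s1 L1-HIT; vc=[]
#6 0x192→b25/s1 L1-HIT; vc=[]
#7 0x19a→b25/s1 L1-HIT; vc=[]
#8 0xd3→b13/s1 MISS; vc=[25]
#9 0x64→b6/s2 MISS; vc=[25,14]
#10 0xaf→b10/s2 MISS; vc=[25,14,6]
#11 0x68→b6/s2 VC-HIT; vc=[25,14,10]
#12 0x6a→b6/s2 L1-HIT; vc=[25,14,10]
#13 0xaa→b10/s2 VC-HIT; vc=[25,14,6]
#14 0x63→b6/s2 VC-HIT; vc=[25,14,10]

VC = [25, 14, 10]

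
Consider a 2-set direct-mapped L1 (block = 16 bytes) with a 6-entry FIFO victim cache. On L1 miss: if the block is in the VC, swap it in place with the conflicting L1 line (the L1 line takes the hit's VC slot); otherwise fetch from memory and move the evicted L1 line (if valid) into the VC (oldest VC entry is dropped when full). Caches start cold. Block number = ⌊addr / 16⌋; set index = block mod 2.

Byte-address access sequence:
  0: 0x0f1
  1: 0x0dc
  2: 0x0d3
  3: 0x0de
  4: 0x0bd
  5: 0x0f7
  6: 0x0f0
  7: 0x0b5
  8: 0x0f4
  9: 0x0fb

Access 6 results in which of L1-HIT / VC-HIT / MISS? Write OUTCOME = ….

  [0] addr=0xf1 blk=15 s=1: MISS | VC []
  [1] addr=0xdc blk=13 s=1: MISS | VC [15]
  [2] addr=0xd3 blk=13 s=1: L1-HIT | VC [15]
  [3] addr=0xde blk=13 s=1: L1-HIT | VC [15]
  [4] addr=0xbd blk=11 s=1: MISS | VC [15, 13]
  [5] addr=0xf7 blk=15 s=1: VC-HIT | VC [11, 13]
  [6] addr=0xf0 blk=15 s=1: L1-HIT | VC [11, 13]
  [7] addr=0xb5 blk=11 s=1: VC-HIT | VC [15, 13]
  [8] addr=0xf4 blk=15 s=1: VC-HIT | VC [11, 13]
  [9] addr=0xfb blk=15 s=1: L1-HIT | VC [11, 13]

OUTCOME = L1-HIT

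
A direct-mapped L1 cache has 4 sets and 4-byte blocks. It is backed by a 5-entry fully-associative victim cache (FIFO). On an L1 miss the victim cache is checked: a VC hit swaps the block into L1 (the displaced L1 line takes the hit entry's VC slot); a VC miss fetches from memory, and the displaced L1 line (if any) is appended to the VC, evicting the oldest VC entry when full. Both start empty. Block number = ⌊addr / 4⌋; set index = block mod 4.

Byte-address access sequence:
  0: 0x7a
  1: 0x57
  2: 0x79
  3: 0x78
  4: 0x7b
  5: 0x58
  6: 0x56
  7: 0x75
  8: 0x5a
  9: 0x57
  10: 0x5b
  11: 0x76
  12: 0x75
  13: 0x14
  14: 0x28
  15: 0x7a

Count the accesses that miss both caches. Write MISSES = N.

0: 0x7a (blk 30, set 2) → MISS  vc=[]
1: 0x57 (blk 21, set 1) → MISS  vc=[]
2: 0x79 (blk 30, set 2) → L1-HIT  vc=[]
3: 0x78 (blk 30, set 2) → L1-HIT  vc=[]
4: 0x7b (blk 30, set 2) → L1-HIT  vc=[]
5: 0x58 (blk 22, set 2) → MISS  vc=[30]
6: 0x56 (blk 21, set 1) → L1-HIT  vc=[30]
7: 0x75 (blk 29, set 1) → MISS  vc=[30, 21]
8: 0x5a (blk 22, set 2) → L1-HIT  vc=[30, 21]
9: 0x57 (blk 21, set 1) → VC-HIT  vc=[30, 29]
10: 0x5b (blk 22, set 2) → L1-HIT  vc=[30, 29]
11: 0x76 (blk 29, set 1) → VC-HIT  vc=[30, 21]
12: 0x75 (blk 29, set 1) → L1-HIT  vc=[30, 21]
13: 0x14 (blk 5, set 1) → MISS  vc=[30, 21, 29]
14: 0x28 (blk 10, set 2) → MISS  vc=[30, 21, 29, 22]
15: 0x7a (blk 30, set 2) → VC-HIT  vc=[10, 21, 29, 22]

MISSES = 6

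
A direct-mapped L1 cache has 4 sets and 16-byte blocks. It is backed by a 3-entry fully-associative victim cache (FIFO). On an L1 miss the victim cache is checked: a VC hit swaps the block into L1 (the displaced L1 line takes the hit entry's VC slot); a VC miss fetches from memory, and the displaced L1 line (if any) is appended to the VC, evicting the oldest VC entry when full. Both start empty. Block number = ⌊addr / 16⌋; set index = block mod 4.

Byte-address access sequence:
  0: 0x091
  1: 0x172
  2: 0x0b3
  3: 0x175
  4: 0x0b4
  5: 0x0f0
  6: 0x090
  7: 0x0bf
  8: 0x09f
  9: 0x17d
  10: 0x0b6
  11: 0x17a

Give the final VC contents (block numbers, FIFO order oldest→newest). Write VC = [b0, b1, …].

  [0] addr=0x91 blk=9 s=1: MISS | VC []
  [1] addr=0x172 blk=23 s=3: MISS | VC []
  [2] addr=0xb3 blk=11 s=3: MISS | VC [23]
  [3] addr=0x175 blk=23 s=3: VC-HIT | VC [11]
  [4] addr=0xb4 blk=11 s=3: VC-HIT | VC [23]
  [5] addr=0xf0 blk=15 s=3: MISS | VC [23, 11]
  [6] addr=0x90 blk=9 s=1: L1-HIT | VC [23, 11]
  [7] addr=0xbf blk=11 s=3: VC-HIT | VC [23, 15]
  [8] addr=0x9f blk=9 s=1: L1-HIT | VC [23, 15]
  [9] addr=0x17d blk=23 s=3: VC-HIT | VC [11, 15]
  [10] addr=0xb6 blk=11 s=3: VC-HIT | VC [23, 15]
  [11] addr=0x17a blk=23 s=3: VC-HIT | VC [11, 15]

VC = [11, 15]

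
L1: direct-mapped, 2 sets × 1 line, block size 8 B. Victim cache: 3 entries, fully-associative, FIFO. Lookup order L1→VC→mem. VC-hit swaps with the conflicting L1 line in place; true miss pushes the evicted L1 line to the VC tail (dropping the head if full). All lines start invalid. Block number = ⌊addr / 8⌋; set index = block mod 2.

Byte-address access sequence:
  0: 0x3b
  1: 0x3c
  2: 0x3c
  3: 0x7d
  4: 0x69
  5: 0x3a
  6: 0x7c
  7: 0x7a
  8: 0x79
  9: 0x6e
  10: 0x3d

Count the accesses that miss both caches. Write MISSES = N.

MISSES = 3

0: 0x3b (blk 7, set 1) → MISS  vc=[]
1: 0x3c (blk 7, set 1) → L1-HIT  vc=[]
2: 0x3c (blk 7, set 1) → L1-HIT  vc=[]
3: 0x7d (blk 15, set 1) → MISS  vc=[7]
4: 0x69 (blk 13, set 1) → MISS  vc=[7, 15]
5: 0x3a (blk 7, set 1) → VC-HIT  vc=[13, 15]
6: 0x7c (blk 15, set 1) → VC-HIT  vc=[13, 7]
7: 0x7a (blk 15, set 1) → L1-HIT  vc=[13, 7]
8: 0x79 (blk 15, set 1) → L1-HIT  vc=[13, 7]
9: 0x6e (blk 13, set 1) → VC-HIT  vc=[15, 7]
10: 0x3d (blk 7, set 1) → VC-HIT  vc=[15, 13]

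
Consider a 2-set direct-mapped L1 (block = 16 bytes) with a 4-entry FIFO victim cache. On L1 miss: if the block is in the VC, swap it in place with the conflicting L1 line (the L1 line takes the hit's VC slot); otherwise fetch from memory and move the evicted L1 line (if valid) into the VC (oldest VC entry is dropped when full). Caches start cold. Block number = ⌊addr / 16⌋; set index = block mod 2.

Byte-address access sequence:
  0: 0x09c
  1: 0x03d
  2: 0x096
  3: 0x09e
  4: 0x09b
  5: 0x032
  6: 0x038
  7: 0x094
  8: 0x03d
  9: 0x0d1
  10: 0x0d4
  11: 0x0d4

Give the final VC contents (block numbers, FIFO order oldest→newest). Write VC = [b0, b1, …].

VC = [9, 3]

  [0] addr=0x9c blk=9 s=1: MISS | VC []
  [1] addr=0x3d blk=3 s=1: MISS | VC [9]
  [2] addr=0x96 blk=9 s=1: VC-HIT | VC [3]
  [3] addr=0x9e blk=9 s=1: L1-HIT | VC [3]
  [4] addr=0x9b blk=9 s=1: L1-HIT | VC [3]
  [5] addr=0x32 blk=3 s=1: VC-HIT | VC [9]
  [6] addr=0x38 blk=3 s=1: L1-HIT | VC [9]
  [7] addr=0x94 blk=9 s=1: VC-HIT | VC [3]
  [8] addr=0x3d blk=3 s=1: VC-HIT | VC [9]
  [9] addr=0xd1 blk=13 s=1: MISS | VC [9, 3]
  [10] addr=0xd4 blk=13 s=1: L1-HIT | VC [9, 3]
  [11] addr=0xd4 blk=13 s=1: L1-HIT | VC [9, 3]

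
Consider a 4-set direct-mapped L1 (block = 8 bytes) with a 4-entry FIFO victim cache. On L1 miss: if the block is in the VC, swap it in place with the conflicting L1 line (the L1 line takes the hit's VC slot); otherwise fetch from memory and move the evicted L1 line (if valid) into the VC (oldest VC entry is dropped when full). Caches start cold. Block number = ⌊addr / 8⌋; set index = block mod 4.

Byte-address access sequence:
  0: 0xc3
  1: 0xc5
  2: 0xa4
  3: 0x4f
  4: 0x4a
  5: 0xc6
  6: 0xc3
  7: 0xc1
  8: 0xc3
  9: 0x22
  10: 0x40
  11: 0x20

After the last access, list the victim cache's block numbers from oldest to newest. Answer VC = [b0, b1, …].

VC = [20, 24, 8]

  [0] addr=0xc3 blk=24 s=0: MISS | VC []
  [1] addr=0xc5 blk=24 s=0: L1-HIT | VC []
  [2] addr=0xa4 blk=20 s=0: MISS | VC [24]
  [3] addr=0x4f blk=9 s=1: MISS | VC [24]
  [4] addr=0x4a blk=9 s=1: L1-HIT | VC [24]
  [5] addr=0xc6 blk=24 s=0: VC-HIT | VC [20]
  [6] addr=0xc3 blk=24 s=0: L1-HIT | VC [20]
  [7] addr=0xc1 blk=24 s=0: L1-HIT | VC [20]
  [8] addr=0xc3 blk=24 s=0: L1-HIT | VC [20]
  [9] addr=0x22 blk=4 s=0: MISS | VC [20, 24]
  [10] addr=0x40 blk=8 s=0: MISS | VC [20, 24, 4]
  [11] addr=0x20 blk=4 s=0: VC-HIT | VC [20, 24, 8]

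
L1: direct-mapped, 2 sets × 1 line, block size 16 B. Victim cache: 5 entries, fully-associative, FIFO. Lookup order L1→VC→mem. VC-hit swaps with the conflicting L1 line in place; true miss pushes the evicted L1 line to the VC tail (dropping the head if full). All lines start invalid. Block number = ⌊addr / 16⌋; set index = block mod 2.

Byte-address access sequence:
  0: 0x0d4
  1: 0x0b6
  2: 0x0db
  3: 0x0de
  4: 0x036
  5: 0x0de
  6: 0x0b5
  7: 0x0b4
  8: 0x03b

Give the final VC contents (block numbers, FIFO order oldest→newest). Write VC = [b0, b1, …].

VC = [13, 11]

  [0] addr=0xd4 blk=13 s=1: MISS | VC []
  [1] addr=0xb6 blk=11 s=1: MISS | VC [13]
  [2] addr=0xdb blk=13 s=1: VC-HIT | VC [11]
  [3] addr=0xde blk=13 s=1: L1-HIT | VC [11]
  [4] addr=0x36 blk=3 s=1: MISS | VC [11, 13]
  [5] addr=0xde blk=13 s=1: VC-HIT | VC [11, 3]
  [6] addr=0xb5 blk=11 s=1: VC-HIT | VC [13, 3]
  [7] addr=0xb4 blk=11 s=1: L1-HIT | VC [13, 3]
  [8] addr=0x3b blk=3 s=1: VC-HIT | VC [13, 11]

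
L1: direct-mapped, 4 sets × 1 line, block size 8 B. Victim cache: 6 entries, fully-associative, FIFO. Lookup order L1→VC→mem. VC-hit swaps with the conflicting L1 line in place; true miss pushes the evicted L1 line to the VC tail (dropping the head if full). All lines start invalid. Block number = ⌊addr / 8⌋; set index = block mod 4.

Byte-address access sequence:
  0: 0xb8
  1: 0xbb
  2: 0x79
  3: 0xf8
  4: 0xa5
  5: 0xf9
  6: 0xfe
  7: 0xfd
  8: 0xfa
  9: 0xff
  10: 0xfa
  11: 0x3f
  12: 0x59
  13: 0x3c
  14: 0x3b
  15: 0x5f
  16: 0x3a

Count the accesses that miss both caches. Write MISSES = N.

MISSES = 6

0: 0xb8 (blk 23, set 3) → MISS  vc=[]
1: 0xbb (blk 23, set 3) → L1-HIT  vc=[]
2: 0x79 (blk 15, set 3) → MISS  vc=[23]
3: 0xf8 (blk 31, set 3) → MISS  vc=[23, 15]
4: 0xa5 (blk 20, set 0) → MISS  vc=[23, 15]
5: 0xf9 (blk 31, set 3) → L1-HIT  vc=[23, 15]
6: 0xfe (blk 31, set 3) → L1-HIT  vc=[23, 15]
7: 0xfd (blk 31, set 3) → L1-HIT  vc=[23, 15]
8: 0xfa (blk 31, set 3) → L1-HIT  vc=[23, 15]
9: 0xff (blk 31, set 3) → L1-HIT  vc=[23, 15]
10: 0xfa (blk 31, set 3) → L1-HIT  vc=[23, 15]
11: 0x3f (blk 7, set 3) → MISS  vc=[23, 15, 31]
12: 0x59 (blk 11, set 3) → MISS  vc=[23, 15, 31, 7]
13: 0x3c (blk 7, set 3) → VC-HIT  vc=[23, 15, 31, 11]
14: 0x3b (blk 7, set 3) → L1-HIT  vc=[23, 15, 31, 11]
15: 0x5f (blk 11, set 3) → VC-HIT  vc=[23, 15, 31, 7]
16: 0x3a (blk 7, set 3) → VC-HIT  vc=[23, 15, 31, 11]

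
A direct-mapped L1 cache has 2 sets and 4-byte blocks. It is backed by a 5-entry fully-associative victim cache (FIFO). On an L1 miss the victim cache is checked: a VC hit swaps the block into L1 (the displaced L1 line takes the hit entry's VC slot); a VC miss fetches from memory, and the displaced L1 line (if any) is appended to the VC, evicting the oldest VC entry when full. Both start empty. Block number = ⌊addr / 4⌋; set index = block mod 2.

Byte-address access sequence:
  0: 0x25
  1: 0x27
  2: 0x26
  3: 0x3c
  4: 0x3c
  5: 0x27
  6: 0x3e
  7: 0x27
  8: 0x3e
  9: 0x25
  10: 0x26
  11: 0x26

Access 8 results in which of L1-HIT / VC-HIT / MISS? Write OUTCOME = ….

#0 0x25→b9/s1 MISS; vc=[]
#1 0x27→b9/s1 L1-HIT; vc=[]
#2 0x26→b9/s1 L1-HIT; vc=[]
#3 0x3c→b15/s1 MISS; vc=[9]
#4 0x3c→b15/s1 L1-HIT; vc=[9]
#5 0x27→b9/s1 VC-HIT; vc=[15]
#6 0x3e→b15/s1 VC-HIT; vc=[9]
#7 0x27→b9/s1 VC-HIT; vc=[15]
#8 0x3e→b15/s1 VC-HIT; vc=[9]
#9 0x25→b9/s1 VC-HIT; vc=[15]
#10 0x26→b9/s1 L1-HIT; vc=[15]
#11 0x26→b9/s1 L1-HIT; vc=[15]

OUTCOME = VC-HIT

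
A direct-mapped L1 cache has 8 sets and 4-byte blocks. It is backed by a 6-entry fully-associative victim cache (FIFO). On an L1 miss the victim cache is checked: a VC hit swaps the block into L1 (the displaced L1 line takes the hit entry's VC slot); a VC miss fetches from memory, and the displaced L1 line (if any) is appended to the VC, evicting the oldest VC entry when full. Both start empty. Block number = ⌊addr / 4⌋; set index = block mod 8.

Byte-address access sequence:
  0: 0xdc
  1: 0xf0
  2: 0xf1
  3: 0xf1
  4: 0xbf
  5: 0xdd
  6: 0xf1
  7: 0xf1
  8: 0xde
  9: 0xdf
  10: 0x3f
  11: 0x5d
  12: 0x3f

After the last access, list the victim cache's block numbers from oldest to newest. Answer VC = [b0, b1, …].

VC = [47, 55, 23]

0: 0xdc (blk 55, set 7) → MISS  vc=[]
1: 0xf0 (blk 60, set 4) → MISS  vc=[]
2: 0xf1 (blk 60, set 4) → L1-HIT  vc=[]
3: 0xf1 (blk 60, set 4) → L1-HIT  vc=[]
4: 0xbf (blk 47, set 7) → MISS  vc=[55]
5: 0xdd (blk 55, set 7) → VC-HIT  vc=[47]
6: 0xf1 (blk 60, set 4) → L1-HIT  vc=[47]
7: 0xf1 (blk 60, set 4) → L1-HIT  vc=[47]
8: 0xde (blk 55, set 7) → L1-HIT  vc=[47]
9: 0xdf (blk 55, set 7) → L1-HIT  vc=[47]
10: 0x3f (blk 15, set 7) → MISS  vc=[47, 55]
11: 0x5d (blk 23, set 7) → MISS  vc=[47, 55, 15]
12: 0x3f (blk 15, set 7) → VC-HIT  vc=[47, 55, 23]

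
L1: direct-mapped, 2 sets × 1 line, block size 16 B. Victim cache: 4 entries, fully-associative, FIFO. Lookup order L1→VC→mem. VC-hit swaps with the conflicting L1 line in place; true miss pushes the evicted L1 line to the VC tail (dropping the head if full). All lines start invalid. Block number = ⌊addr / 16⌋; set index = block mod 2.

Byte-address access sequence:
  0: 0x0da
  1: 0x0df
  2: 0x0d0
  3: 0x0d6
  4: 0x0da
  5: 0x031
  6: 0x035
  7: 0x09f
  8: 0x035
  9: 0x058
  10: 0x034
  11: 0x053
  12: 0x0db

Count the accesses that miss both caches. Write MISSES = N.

MISSES = 4

#0 0xda→b13/s1 MISS; vc=[]
#1 0xdf→b13/s1 L1-HIT; vc=[]
#2 0xd0→b13/s1 L1-HIT; vc=[]
#3 0xd6→b13/s1 L1-HIT; vc=[]
#4 0xda→b13/s1 L1-HIT; vc=[]
#5 0x31→b3/s1 MISS; vc=[13]
#6 0x35→b3/s1 L1-HIT; vc=[13]
#7 0x9f→b9/s1 MISS; vc=[13,3]
#8 0x35→b3/s1 VC-HIT; vc=[13,9]
#9 0x58→b5/s1 MISS; vc=[13,9,3]
#10 0x34→b3/s1 VC-HIT; vc=[13,9,5]
#11 0x53→b5/s1 VC-HIT; vc=[13,9,3]
#12 0xdb→b13/s1 VC-HIT; vc=[5,9,3]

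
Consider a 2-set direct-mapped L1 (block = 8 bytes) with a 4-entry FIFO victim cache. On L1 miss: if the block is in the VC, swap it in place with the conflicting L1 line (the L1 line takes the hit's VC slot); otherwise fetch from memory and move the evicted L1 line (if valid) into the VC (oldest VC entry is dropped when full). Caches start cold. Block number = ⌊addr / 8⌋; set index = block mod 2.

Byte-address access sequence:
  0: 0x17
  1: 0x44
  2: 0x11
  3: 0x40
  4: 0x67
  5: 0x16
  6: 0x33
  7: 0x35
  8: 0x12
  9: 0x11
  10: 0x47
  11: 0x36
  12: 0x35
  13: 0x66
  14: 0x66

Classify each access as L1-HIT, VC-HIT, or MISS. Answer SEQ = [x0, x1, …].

SEQ = [MISS, MISS, VC-HIT, VC-HIT, MISS, VC-HIT, MISS, L1-HIT, VC-HIT, L1-HIT, VC-HIT, VC-HIT, L1-HIT, VC-HIT, L1-HIT]

0: 0x17 (blk 2, set 0) → MISS  vc=[]
1: 0x44 (blk 8, set 0) → MISS  vc=[2]
2: 0x11 (blk 2, set 0) → VC-HIT  vc=[8]
3: 0x40 (blk 8, set 0) → VC-HIT  vc=[2]
4: 0x67 (blk 12, set 0) → MISS  vc=[2, 8]
5: 0x16 (blk 2, set 0) → VC-HIT  vc=[12, 8]
6: 0x33 (blk 6, set 0) → MISS  vc=[12, 8, 2]
7: 0x35 (blk 6, set 0) → L1-HIT  vc=[12, 8, 2]
8: 0x12 (blk 2, set 0) → VC-HIT  vc=[12, 8, 6]
9: 0x11 (blk 2, set 0) → L1-HIT  vc=[12, 8, 6]
10: 0x47 (blk 8, set 0) → VC-HIT  vc=[12, 2, 6]
11: 0x36 (blk 6, set 0) → VC-HIT  vc=[12, 2, 8]
12: 0x35 (blk 6, set 0) → L1-HIT  vc=[12, 2, 8]
13: 0x66 (blk 12, set 0) → VC-HIT  vc=[6, 2, 8]
14: 0x66 (blk 12, set 0) → L1-HIT  vc=[6, 2, 8]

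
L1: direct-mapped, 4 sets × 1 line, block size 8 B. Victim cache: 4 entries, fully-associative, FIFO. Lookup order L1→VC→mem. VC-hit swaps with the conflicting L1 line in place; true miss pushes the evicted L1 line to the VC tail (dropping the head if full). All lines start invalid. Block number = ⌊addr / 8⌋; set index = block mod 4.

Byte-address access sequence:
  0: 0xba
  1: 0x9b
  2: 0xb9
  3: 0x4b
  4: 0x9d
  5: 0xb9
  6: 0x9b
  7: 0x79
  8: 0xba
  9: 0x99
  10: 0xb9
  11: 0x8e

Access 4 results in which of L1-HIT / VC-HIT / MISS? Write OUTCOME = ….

OUTCOME = VC-HIT

  [0] addr=0xba blk=23 s=3: MISS | VC []
  [1] addr=0x9b blk=19 s=3: MISS | VC [23]
  [2] addr=0xb9 blk=23 s=3: VC-HIT | VC [19]
  [3] addr=0x4b blk=9 s=1: MISS | VC [19]
  [4] addr=0x9d blk=19 s=3: VC-HIT | VC [23]
  [5] addr=0xb9 blk=23 s=3: VC-HIT | VC [19]
  [6] addr=0x9b blk=19 s=3: VC-HIT | VC [23]
  [7] addr=0x79 blk=15 s=3: MISS | VC [23, 19]
  [8] addr=0xba blk=23 s=3: VC-HIT | VC [15, 19]
  [9] addr=0x99 blk=19 s=3: VC-HIT | VC [15, 23]
  [10] addr=0xb9 blk=23 s=3: VC-HIT | VC [15, 19]
  [11] addr=0x8e blk=17 s=1: MISS | VC [15, 19, 9]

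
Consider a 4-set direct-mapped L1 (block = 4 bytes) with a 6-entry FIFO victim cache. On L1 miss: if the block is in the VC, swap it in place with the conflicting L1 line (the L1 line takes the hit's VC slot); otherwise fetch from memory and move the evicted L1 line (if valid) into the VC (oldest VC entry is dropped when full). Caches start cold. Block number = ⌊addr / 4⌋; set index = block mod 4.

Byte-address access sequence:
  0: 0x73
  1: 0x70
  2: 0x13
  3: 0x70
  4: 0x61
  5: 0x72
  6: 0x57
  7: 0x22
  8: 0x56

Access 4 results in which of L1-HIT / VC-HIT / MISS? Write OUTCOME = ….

#0 0x73→b28/s0 MISS; vc=[]
#1 0x70→b28/s0 L1-HIT; vc=[]
#2 0x13→b4/s0 MISS; vc=[28]
#3 0x70→b28/s0 VC-HIT; vc=[4]
#4 0x61→b24/s0 MISS; vc=[4,28]
#5 0x72→b28/s0 VC-HIT; vc=[4,24]
#6 0x57→b21/s1 MISS; vc=[4,24]
#7 0x22→b8/s0 MISS; vc=[4,24,28]
#8 0x56→b21/s1 L1-HIT; vc=[4,24,28]

OUTCOME = MISS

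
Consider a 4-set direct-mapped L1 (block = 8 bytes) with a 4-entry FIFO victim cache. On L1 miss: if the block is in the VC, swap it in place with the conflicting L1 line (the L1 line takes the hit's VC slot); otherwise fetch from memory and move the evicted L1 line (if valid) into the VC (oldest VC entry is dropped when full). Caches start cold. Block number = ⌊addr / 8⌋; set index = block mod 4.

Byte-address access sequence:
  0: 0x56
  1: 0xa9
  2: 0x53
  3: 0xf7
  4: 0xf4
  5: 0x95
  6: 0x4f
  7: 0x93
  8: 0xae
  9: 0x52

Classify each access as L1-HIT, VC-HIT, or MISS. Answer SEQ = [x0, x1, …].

SEQ = [MISS, MISS, L1-HIT, MISS, L1-HIT, MISS, MISS, L1-HIT, VC-HIT, VC-HIT]

0: 0x56 (blk 10, set 2) → MISS  vc=[]
1: 0xa9 (blk 21, set 1) → MISS  vc=[]
2: 0x53 (blk 10, set 2) → L1-HIT  vc=[]
3: 0xf7 (blk 30, set 2) → MISS  vc=[10]
4: 0xf4 (blk 30, set 2) → L1-HIT  vc=[10]
5: 0x95 (blk 18, set 2) → MISS  vc=[10, 30]
6: 0x4f (blk 9, set 1) → MISS  vc=[10, 30, 21]
7: 0x93 (blk 18, set 2) → L1-HIT  vc=[10, 30, 21]
8: 0xae (blk 21, set 1) → VC-HIT  vc=[10, 30, 9]
9: 0x52 (blk 10, set 2) → VC-HIT  vc=[18, 30, 9]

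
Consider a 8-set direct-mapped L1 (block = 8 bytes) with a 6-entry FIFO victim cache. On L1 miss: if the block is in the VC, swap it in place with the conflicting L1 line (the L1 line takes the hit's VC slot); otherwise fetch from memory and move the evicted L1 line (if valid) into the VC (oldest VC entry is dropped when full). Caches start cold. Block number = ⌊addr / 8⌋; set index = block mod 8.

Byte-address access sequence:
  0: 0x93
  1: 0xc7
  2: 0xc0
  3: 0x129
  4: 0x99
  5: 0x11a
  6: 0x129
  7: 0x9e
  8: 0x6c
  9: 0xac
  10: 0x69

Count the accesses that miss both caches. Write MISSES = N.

  [0] addr=0x93 blk=18 s=2: MISS | VC []
  [1] addr=0xc7 blk=24 s=0: MISS | VC []
  [2] addr=0xc0 blk=24 s=0: L1-HIT | VC []
  [3] addr=0x129 blk=37 s=5: MISS | VC []
  [4] addr=0x99 blk=19 s=3: MISS | VC []
  [5] addr=0x11a blk=35 s=3: MISS | VC [19]
  [6] addr=0x129 blk=37 s=5: L1-HIT | VC [19]
  [7] addr=0x9e blk=19 s=3: VC-HIT | VC [35]
  [8] addr=0x6c blk=13 s=5: MISS | VC [35, 37]
  [9] addr=0xac blk=21 s=5: MISS | VC [35, 37, 13]
  [10] addr=0x69 blk=13 s=5: VC-HIT | VC [35, 37, 21]

MISSES = 7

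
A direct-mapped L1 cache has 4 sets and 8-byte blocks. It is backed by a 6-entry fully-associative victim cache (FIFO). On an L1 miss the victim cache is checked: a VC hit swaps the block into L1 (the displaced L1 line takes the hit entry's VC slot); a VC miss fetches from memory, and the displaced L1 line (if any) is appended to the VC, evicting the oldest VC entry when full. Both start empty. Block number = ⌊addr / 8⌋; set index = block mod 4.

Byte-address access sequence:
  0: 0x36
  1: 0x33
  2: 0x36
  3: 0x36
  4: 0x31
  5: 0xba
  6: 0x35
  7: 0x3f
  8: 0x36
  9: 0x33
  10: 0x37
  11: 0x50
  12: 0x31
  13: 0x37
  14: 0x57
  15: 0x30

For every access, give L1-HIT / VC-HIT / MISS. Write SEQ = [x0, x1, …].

  [0] addr=0x36 blk=6 s=2: MISS | VC []
  [1] addr=0x33 blk=6 s=2: L1-HIT | VC []
  [2] addr=0x36 blk=6 s=2: L1-HIT | VC []
  [3] addr=0x36 blk=6 s=2: L1-HIT | VC []
  [4] addr=0x31 blk=6 s=2: L1-HIT | VC []
  [5] addr=0xba blk=23 s=3: MISS | VC []
  [6] addr=0x35 blk=6 s=2: L1-HIT | VC []
  [7] addr=0x3f blk=7 s=3: MISS | VC [23]
  [8] addr=0x36 blk=6 s=2: L1-HIT | VC [23]
  [9] addr=0x33 blk=6 s=2: L1-HIT | VC [23]
  [10] addr=0x37 blk=6 s=2: L1-HIT | VC [23]
  [11] addr=0x50 blk=10 s=2: MISS | VC [23, 6]
  [12] addr=0x31 blk=6 s=2: VC-HIT | VC [23, 10]
  [13] addr=0x37 blk=6 s=2: L1-HIT | VC [23, 10]
  [14] addr=0x57 blk=10 s=2: VC-HIT | VC [23, 6]
  [15] addr=0x30 blk=6 s=2: VC-HIT | VC [23, 10]

SEQ = [MISS, L1-HIT, L1-HIT, L1-HIT, L1-HIT, MISS, L1-HIT, MISS, L1-HIT, L1-HIT, L1-HIT, MISS, VC-HIT, L1-HIT, VC-HIT, VC-HIT]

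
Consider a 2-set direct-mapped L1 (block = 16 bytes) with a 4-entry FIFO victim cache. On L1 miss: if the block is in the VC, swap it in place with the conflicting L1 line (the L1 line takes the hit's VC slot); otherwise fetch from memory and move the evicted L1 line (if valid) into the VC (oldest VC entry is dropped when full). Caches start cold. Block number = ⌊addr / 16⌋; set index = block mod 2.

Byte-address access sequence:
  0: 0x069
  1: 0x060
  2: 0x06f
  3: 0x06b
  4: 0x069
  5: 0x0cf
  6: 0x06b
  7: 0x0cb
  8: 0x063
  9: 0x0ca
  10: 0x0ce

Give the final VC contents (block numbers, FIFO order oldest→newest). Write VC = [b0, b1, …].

VC = [6]

0: 0x69 (blk 6, set 0) → MISS  vc=[]
1: 0x60 (blk 6, set 0) → L1-HIT  vc=[]
2: 0x6f (blk 6, set 0) → L1-HIT  vc=[]
3: 0x6b (blk 6, set 0) → L1-HIT  vc=[]
4: 0x69 (blk 6, set 0) → L1-HIT  vc=[]
5: 0xcf (blk 12, set 0) → MISS  vc=[6]
6: 0x6b (blk 6, set 0) → VC-HIT  vc=[12]
7: 0xcb (blk 12, set 0) → VC-HIT  vc=[6]
8: 0x63 (blk 6, set 0) → VC-HIT  vc=[12]
9: 0xca (blk 12, set 0) → VC-HIT  vc=[6]
10: 0xce (blk 12, set 0) → L1-HIT  vc=[6]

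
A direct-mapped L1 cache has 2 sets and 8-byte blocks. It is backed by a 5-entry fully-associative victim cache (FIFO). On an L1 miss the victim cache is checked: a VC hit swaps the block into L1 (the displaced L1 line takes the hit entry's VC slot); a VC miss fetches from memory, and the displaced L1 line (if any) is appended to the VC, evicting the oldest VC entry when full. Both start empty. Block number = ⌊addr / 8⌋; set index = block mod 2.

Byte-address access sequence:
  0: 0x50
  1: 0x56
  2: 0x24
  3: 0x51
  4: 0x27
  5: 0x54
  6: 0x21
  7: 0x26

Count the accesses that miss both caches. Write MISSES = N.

0: 0x50 (blk 10, set 0) → MISS  vc=[]
1: 0x56 (blk 10, set 0) → L1-HIT  vc=[]
2: 0x24 (blk 4, set 0) → MISS  vc=[10]
3: 0x51 (blk 10, set 0) → VC-HIT  vc=[4]
4: 0x27 (blk 4, set 0) → VC-HIT  vc=[10]
5: 0x54 (blk 10, set 0) → VC-HIT  vc=[4]
6: 0x21 (blk 4, set 0) → VC-HIT  vc=[10]
7: 0x26 (blk 4, set 0) → L1-HIT  vc=[10]

MISSES = 2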